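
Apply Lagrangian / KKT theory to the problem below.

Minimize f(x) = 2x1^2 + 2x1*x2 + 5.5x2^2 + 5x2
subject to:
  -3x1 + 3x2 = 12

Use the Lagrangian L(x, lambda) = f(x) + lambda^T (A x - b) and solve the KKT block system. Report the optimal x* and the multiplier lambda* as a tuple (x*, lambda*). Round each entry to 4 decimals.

Form the Lagrangian:
  L(x, lambda) = (1/2) x^T Q x + c^T x + lambda^T (A x - b)
Stationarity (grad_x L = 0): Q x + c + A^T lambda = 0.
Primal feasibility: A x = b.

This gives the KKT block system:
  [ Q   A^T ] [ x     ]   [-c ]
  [ A    0  ] [ lambda ] = [ b ]

Solving the linear system:
  x*      = (-3, 1)
  lambda* = (-3.3333)
  f(x*)   = 22.5

x* = (-3, 1), lambda* = (-3.3333)


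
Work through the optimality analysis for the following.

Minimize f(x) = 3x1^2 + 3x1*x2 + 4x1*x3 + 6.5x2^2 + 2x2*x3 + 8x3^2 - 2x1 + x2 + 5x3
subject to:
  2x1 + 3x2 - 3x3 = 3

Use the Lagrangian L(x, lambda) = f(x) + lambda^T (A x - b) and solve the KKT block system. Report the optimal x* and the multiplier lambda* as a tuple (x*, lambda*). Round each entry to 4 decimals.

Form the Lagrangian:
  L(x, lambda) = (1/2) x^T Q x + c^T x + lambda^T (A x - b)
Stationarity (grad_x L = 0): Q x + c + A^T lambda = 0.
Primal feasibility: A x = b.

This gives the KKT block system:
  [ Q   A^T ] [ x     ]   [-c ]
  [ A    0  ] [ lambda ] = [ b ]

Solving the linear system:
  x*      = (0.856, -0.1292, -0.5585)
  lambda* = (-0.2571)
  f(x*)   = -1.9314

x* = (0.856, -0.1292, -0.5585), lambda* = (-0.2571)


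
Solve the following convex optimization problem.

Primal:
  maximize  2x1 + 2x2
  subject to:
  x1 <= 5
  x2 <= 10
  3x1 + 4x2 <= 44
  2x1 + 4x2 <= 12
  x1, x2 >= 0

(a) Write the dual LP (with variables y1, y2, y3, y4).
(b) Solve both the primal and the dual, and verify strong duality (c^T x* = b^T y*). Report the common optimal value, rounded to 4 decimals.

The standard primal-dual pair for 'max c^T x s.t. A x <= b, x >= 0' is:
  Dual:  min b^T y  s.t.  A^T y >= c,  y >= 0.

So the dual LP is:
  minimize  5y1 + 10y2 + 44y3 + 12y4
  subject to:
    y1 + 3y3 + 2y4 >= 2
    y2 + 4y3 + 4y4 >= 2
    y1, y2, y3, y4 >= 0

Solving the primal: x* = (5, 0.5).
  primal value c^T x* = 11.
Solving the dual: y* = (1, 0, 0, 0.5).
  dual value b^T y* = 11.
Strong duality: c^T x* = b^T y*. Confirmed.

11


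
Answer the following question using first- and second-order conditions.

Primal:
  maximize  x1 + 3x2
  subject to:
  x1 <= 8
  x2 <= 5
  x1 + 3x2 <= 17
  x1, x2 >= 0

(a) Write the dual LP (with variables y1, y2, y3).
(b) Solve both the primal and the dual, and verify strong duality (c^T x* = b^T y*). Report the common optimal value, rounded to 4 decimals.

The standard primal-dual pair for 'max c^T x s.t. A x <= b, x >= 0' is:
  Dual:  min b^T y  s.t.  A^T y >= c,  y >= 0.

So the dual LP is:
  minimize  8y1 + 5y2 + 17y3
  subject to:
    y1 + y3 >= 1
    y2 + 3y3 >= 3
    y1, y2, y3 >= 0

Solving the primal: x* = (2, 5).
  primal value c^T x* = 17.
Solving the dual: y* = (0, 0, 1).
  dual value b^T y* = 17.
Strong duality: c^T x* = b^T y*. Confirmed.

17


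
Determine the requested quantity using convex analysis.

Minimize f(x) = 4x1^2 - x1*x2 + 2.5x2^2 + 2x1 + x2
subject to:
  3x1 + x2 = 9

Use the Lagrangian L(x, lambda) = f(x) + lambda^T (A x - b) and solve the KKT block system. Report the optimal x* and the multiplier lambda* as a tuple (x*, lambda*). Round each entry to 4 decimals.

Form the Lagrangian:
  L(x, lambda) = (1/2) x^T Q x + c^T x + lambda^T (A x - b)
Stationarity (grad_x L = 0): Q x + c + A^T lambda = 0.
Primal feasibility: A x = b.

This gives the KKT block system:
  [ Q   A^T ] [ x     ]   [-c ]
  [ A    0  ] [ lambda ] = [ b ]

Solving the linear system:
  x*      = (2.4576, 1.6271)
  lambda* = (-6.678)
  f(x*)   = 33.322

x* = (2.4576, 1.6271), lambda* = (-6.678)


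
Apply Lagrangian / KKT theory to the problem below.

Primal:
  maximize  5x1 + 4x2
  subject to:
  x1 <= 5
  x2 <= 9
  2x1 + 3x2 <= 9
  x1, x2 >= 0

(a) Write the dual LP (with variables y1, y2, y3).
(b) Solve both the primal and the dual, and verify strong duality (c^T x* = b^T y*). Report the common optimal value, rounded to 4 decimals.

The standard primal-dual pair for 'max c^T x s.t. A x <= b, x >= 0' is:
  Dual:  min b^T y  s.t.  A^T y >= c,  y >= 0.

So the dual LP is:
  minimize  5y1 + 9y2 + 9y3
  subject to:
    y1 + 2y3 >= 5
    y2 + 3y3 >= 4
    y1, y2, y3 >= 0

Solving the primal: x* = (4.5, 0).
  primal value c^T x* = 22.5.
Solving the dual: y* = (0, 0, 2.5).
  dual value b^T y* = 22.5.
Strong duality: c^T x* = b^T y*. Confirmed.

22.5


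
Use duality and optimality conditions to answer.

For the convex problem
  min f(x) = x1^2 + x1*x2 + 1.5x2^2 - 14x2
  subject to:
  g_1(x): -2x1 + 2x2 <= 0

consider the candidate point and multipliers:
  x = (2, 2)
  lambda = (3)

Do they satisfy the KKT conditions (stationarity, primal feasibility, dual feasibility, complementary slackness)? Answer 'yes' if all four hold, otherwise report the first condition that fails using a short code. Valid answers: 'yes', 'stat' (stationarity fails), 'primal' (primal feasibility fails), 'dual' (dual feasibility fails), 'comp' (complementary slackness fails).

Gradient of f: grad f(x) = Q x + c = (6, -6)
Constraint values g_i(x) = a_i^T x - b_i:
  g_1((2, 2)) = 0
Stationarity residual: grad f(x) + sum_i lambda_i a_i = (0, 0)
  -> stationarity OK
Primal feasibility (all g_i <= 0): OK
Dual feasibility (all lambda_i >= 0): OK
Complementary slackness (lambda_i * g_i(x) = 0 for all i): OK

Verdict: yes, KKT holds.

yes


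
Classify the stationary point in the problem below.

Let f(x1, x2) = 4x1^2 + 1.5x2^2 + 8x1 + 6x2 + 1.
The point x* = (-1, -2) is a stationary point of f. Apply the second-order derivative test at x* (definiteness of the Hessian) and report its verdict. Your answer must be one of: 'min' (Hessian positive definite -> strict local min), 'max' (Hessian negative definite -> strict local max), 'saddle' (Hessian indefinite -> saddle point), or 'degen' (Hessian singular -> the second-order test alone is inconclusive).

Compute the Hessian H = grad^2 f:
  H = [[8, 0], [0, 3]]
Verify stationarity: grad f(x*) = H x* + g = (0, 0).
Eigenvalues of H: 3, 8.
Both eigenvalues > 0, so H is positive definite -> x* is a strict local min.

min


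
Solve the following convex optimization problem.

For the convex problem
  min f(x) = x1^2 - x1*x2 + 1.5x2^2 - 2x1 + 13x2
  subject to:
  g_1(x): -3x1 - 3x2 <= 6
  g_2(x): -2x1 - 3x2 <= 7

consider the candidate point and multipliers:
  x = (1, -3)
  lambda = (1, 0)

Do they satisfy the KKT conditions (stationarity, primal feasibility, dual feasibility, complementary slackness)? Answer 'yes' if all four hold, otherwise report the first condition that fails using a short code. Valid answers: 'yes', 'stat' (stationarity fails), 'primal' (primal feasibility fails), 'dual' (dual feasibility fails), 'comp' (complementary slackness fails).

Gradient of f: grad f(x) = Q x + c = (3, 3)
Constraint values g_i(x) = a_i^T x - b_i:
  g_1((1, -3)) = 0
  g_2((1, -3)) = 0
Stationarity residual: grad f(x) + sum_i lambda_i a_i = (0, 0)
  -> stationarity OK
Primal feasibility (all g_i <= 0): OK
Dual feasibility (all lambda_i >= 0): OK
Complementary slackness (lambda_i * g_i(x) = 0 for all i): OK

Verdict: yes, KKT holds.

yes


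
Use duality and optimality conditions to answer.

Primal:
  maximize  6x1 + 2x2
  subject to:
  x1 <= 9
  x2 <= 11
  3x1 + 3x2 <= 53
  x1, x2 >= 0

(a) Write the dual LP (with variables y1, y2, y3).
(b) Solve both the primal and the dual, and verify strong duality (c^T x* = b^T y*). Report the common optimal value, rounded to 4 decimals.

The standard primal-dual pair for 'max c^T x s.t. A x <= b, x >= 0' is:
  Dual:  min b^T y  s.t.  A^T y >= c,  y >= 0.

So the dual LP is:
  minimize  9y1 + 11y2 + 53y3
  subject to:
    y1 + 3y3 >= 6
    y2 + 3y3 >= 2
    y1, y2, y3 >= 0

Solving the primal: x* = (9, 8.6667).
  primal value c^T x* = 71.3333.
Solving the dual: y* = (4, 0, 0.6667).
  dual value b^T y* = 71.3333.
Strong duality: c^T x* = b^T y*. Confirmed.

71.3333


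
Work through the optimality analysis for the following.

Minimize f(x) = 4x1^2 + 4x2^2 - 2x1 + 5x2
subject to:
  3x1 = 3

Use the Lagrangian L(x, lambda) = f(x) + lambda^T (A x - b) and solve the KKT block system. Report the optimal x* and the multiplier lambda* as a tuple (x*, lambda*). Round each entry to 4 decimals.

Form the Lagrangian:
  L(x, lambda) = (1/2) x^T Q x + c^T x + lambda^T (A x - b)
Stationarity (grad_x L = 0): Q x + c + A^T lambda = 0.
Primal feasibility: A x = b.

This gives the KKT block system:
  [ Q   A^T ] [ x     ]   [-c ]
  [ A    0  ] [ lambda ] = [ b ]

Solving the linear system:
  x*      = (1, -0.625)
  lambda* = (-2)
  f(x*)   = 0.4375

x* = (1, -0.625), lambda* = (-2)


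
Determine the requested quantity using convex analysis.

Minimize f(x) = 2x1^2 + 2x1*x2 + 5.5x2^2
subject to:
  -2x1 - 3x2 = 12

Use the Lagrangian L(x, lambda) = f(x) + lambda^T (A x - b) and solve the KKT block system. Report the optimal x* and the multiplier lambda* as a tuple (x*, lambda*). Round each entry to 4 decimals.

Form the Lagrangian:
  L(x, lambda) = (1/2) x^T Q x + c^T x + lambda^T (A x - b)
Stationarity (grad_x L = 0): Q x + c + A^T lambda = 0.
Primal feasibility: A x = b.

This gives the KKT block system:
  [ Q   A^T ] [ x     ]   [-c ]
  [ A    0  ] [ lambda ] = [ b ]

Solving the linear system:
  x*      = (-3.4286, -1.7143)
  lambda* = (-8.5714)
  f(x*)   = 51.4286

x* = (-3.4286, -1.7143), lambda* = (-8.5714)


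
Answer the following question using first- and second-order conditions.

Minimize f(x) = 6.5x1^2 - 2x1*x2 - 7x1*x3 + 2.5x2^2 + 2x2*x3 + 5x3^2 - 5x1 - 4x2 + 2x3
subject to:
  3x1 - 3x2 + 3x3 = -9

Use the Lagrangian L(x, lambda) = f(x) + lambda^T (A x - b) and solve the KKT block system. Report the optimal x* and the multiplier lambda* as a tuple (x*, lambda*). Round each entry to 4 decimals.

Form the Lagrangian:
  L(x, lambda) = (1/2) x^T Q x + c^T x + lambda^T (A x - b)
Stationarity (grad_x L = 0): Q x + c + A^T lambda = 0.
Primal feasibility: A x = b.

This gives the KKT block system:
  [ Q   A^T ] [ x     ]   [-c ]
  [ A    0  ] [ lambda ] = [ b ]

Solving the linear system:
  x*      = (-0.145, 1.8397, -1.0153)
  lambda* = (1.1527)
  f(x*)   = 0.855

x* = (-0.145, 1.8397, -1.0153), lambda* = (1.1527)


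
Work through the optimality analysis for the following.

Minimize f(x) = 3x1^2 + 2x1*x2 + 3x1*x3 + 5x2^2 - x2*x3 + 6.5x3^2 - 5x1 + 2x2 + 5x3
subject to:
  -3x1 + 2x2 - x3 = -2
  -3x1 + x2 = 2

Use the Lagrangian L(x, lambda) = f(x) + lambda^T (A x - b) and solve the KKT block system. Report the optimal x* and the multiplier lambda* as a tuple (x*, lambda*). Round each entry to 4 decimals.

Form the Lagrangian:
  L(x, lambda) = (1/2) x^T Q x + c^T x + lambda^T (A x - b)
Stationarity (grad_x L = 0): Q x + c + A^T lambda = 0.
Primal feasibility: A x = b.

This gives the KKT block system:
  [ Q   A^T ] [ x     ]   [-c ]
  [ A    0  ] [ lambda ] = [ b ]

Solving the linear system:
  x*      = (-1.3689, -2.1067, 1.8933)
  lambda* = (27.6133, -31.5289)
  f(x*)   = 65.1911

x* = (-1.3689, -2.1067, 1.8933), lambda* = (27.6133, -31.5289)


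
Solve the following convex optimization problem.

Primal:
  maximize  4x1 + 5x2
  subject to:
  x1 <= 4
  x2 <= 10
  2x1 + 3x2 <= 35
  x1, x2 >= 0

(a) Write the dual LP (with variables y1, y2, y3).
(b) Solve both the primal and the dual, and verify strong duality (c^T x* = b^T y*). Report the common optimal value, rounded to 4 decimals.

The standard primal-dual pair for 'max c^T x s.t. A x <= b, x >= 0' is:
  Dual:  min b^T y  s.t.  A^T y >= c,  y >= 0.

So the dual LP is:
  minimize  4y1 + 10y2 + 35y3
  subject to:
    y1 + 2y3 >= 4
    y2 + 3y3 >= 5
    y1, y2, y3 >= 0

Solving the primal: x* = (4, 9).
  primal value c^T x* = 61.
Solving the dual: y* = (0.6667, 0, 1.6667).
  dual value b^T y* = 61.
Strong duality: c^T x* = b^T y*. Confirmed.

61


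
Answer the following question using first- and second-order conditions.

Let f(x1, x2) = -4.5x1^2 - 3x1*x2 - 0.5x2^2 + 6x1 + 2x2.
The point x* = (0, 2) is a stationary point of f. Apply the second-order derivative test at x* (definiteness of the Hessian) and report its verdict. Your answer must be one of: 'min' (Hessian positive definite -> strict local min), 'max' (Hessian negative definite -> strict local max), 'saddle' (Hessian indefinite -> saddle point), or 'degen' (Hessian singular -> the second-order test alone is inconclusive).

Compute the Hessian H = grad^2 f:
  H = [[-9, -3], [-3, -1]]
Verify stationarity: grad f(x*) = H x* + g = (0, 0).
Eigenvalues of H: -10, 0.
H has a zero eigenvalue (singular; negative semidefinite but not definite), so H is neither positive definite, negative definite, nor indefinite. The second-order test alone is inconclusive -> degen.
(Indeed, f is constant along the null direction of H through x*, so x* is not a strict local extremum.)

degen


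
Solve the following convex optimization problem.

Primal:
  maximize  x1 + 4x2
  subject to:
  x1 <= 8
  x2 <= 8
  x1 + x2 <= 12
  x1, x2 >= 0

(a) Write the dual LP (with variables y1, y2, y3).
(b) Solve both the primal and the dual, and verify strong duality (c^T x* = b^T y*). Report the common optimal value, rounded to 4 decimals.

The standard primal-dual pair for 'max c^T x s.t. A x <= b, x >= 0' is:
  Dual:  min b^T y  s.t.  A^T y >= c,  y >= 0.

So the dual LP is:
  minimize  8y1 + 8y2 + 12y3
  subject to:
    y1 + y3 >= 1
    y2 + y3 >= 4
    y1, y2, y3 >= 0

Solving the primal: x* = (4, 8).
  primal value c^T x* = 36.
Solving the dual: y* = (0, 3, 1).
  dual value b^T y* = 36.
Strong duality: c^T x* = b^T y*. Confirmed.

36


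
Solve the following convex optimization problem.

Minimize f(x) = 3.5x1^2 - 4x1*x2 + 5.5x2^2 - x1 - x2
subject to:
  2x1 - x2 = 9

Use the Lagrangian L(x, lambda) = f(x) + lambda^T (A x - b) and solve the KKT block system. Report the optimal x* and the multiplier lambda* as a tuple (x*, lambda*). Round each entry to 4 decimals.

Form the Lagrangian:
  L(x, lambda) = (1/2) x^T Q x + c^T x + lambda^T (A x - b)
Stationarity (grad_x L = 0): Q x + c + A^T lambda = 0.
Primal feasibility: A x = b.

This gives the KKT block system:
  [ Q   A^T ] [ x     ]   [-c ]
  [ A    0  ] [ lambda ] = [ b ]

Solving the linear system:
  x*      = (4.7143, 0.4286)
  lambda* = (-15.1429)
  f(x*)   = 65.5714

x* = (4.7143, 0.4286), lambda* = (-15.1429)


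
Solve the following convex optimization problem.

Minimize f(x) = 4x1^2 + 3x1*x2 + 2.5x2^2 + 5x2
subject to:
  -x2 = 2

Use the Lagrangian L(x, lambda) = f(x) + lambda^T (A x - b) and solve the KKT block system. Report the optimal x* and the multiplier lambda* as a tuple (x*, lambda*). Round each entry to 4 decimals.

Form the Lagrangian:
  L(x, lambda) = (1/2) x^T Q x + c^T x + lambda^T (A x - b)
Stationarity (grad_x L = 0): Q x + c + A^T lambda = 0.
Primal feasibility: A x = b.

This gives the KKT block system:
  [ Q   A^T ] [ x     ]   [-c ]
  [ A    0  ] [ lambda ] = [ b ]

Solving the linear system:
  x*      = (0.75, -2)
  lambda* = (-2.75)
  f(x*)   = -2.25

x* = (0.75, -2), lambda* = (-2.75)


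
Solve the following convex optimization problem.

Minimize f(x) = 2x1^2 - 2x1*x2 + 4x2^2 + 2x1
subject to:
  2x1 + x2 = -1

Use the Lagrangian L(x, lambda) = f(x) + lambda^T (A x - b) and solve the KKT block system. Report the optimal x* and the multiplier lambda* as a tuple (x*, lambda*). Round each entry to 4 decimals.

Form the Lagrangian:
  L(x, lambda) = (1/2) x^T Q x + c^T x + lambda^T (A x - b)
Stationarity (grad_x L = 0): Q x + c + A^T lambda = 0.
Primal feasibility: A x = b.

This gives the KKT block system:
  [ Q   A^T ] [ x     ]   [-c ]
  [ A    0  ] [ lambda ] = [ b ]

Solving the linear system:
  x*      = (-0.4545, -0.0909)
  lambda* = (-0.1818)
  f(x*)   = -0.5455

x* = (-0.4545, -0.0909), lambda* = (-0.1818)


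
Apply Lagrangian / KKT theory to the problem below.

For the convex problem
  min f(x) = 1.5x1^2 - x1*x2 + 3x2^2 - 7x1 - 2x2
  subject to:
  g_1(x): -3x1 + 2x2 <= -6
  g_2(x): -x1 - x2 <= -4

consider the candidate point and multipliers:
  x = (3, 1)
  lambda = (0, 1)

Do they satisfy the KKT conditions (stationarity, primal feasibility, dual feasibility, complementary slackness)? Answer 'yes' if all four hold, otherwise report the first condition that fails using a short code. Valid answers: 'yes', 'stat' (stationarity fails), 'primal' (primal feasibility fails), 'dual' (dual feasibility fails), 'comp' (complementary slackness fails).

Gradient of f: grad f(x) = Q x + c = (1, 1)
Constraint values g_i(x) = a_i^T x - b_i:
  g_1((3, 1)) = -1
  g_2((3, 1)) = 0
Stationarity residual: grad f(x) + sum_i lambda_i a_i = (0, 0)
  -> stationarity OK
Primal feasibility (all g_i <= 0): OK
Dual feasibility (all lambda_i >= 0): OK
Complementary slackness (lambda_i * g_i(x) = 0 for all i): OK

Verdict: yes, KKT holds.

yes


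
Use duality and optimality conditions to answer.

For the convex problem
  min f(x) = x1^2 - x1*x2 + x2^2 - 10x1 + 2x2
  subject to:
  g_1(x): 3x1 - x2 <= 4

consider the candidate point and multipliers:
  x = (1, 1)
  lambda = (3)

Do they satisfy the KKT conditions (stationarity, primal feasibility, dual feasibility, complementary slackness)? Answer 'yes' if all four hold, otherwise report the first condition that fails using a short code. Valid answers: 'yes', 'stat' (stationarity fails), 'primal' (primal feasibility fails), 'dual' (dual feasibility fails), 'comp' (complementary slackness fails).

Gradient of f: grad f(x) = Q x + c = (-9, 3)
Constraint values g_i(x) = a_i^T x - b_i:
  g_1((1, 1)) = -2
Stationarity residual: grad f(x) + sum_i lambda_i a_i = (0, 0)
  -> stationarity OK
Primal feasibility (all g_i <= 0): OK
Dual feasibility (all lambda_i >= 0): OK
Complementary slackness (lambda_i * g_i(x) = 0 for all i): FAILS

Verdict: the first failing condition is complementary_slackness -> comp.

comp


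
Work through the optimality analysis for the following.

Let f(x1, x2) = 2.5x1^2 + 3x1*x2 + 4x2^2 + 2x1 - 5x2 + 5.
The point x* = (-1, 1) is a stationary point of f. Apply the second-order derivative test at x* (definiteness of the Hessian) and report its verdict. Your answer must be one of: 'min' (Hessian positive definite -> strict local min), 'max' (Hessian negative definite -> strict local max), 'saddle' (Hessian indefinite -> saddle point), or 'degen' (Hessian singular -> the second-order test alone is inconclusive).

Compute the Hessian H = grad^2 f:
  H = [[5, 3], [3, 8]]
Verify stationarity: grad f(x*) = H x* + g = (0, 0).
Eigenvalues of H: 3.1459, 9.8541.
Both eigenvalues > 0, so H is positive definite -> x* is a strict local min.

min


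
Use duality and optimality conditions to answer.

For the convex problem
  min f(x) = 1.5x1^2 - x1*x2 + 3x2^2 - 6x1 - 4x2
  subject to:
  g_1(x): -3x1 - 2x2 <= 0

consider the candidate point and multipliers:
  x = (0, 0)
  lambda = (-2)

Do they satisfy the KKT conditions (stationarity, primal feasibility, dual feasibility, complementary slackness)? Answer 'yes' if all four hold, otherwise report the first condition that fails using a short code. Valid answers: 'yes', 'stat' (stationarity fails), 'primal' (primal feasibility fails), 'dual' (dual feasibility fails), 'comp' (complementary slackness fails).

Gradient of f: grad f(x) = Q x + c = (-6, -4)
Constraint values g_i(x) = a_i^T x - b_i:
  g_1((0, 0)) = 0
Stationarity residual: grad f(x) + sum_i lambda_i a_i = (0, 0)
  -> stationarity OK
Primal feasibility (all g_i <= 0): OK
Dual feasibility (all lambda_i >= 0): FAILS
Complementary slackness (lambda_i * g_i(x) = 0 for all i): OK

Verdict: the first failing condition is dual_feasibility -> dual.

dual


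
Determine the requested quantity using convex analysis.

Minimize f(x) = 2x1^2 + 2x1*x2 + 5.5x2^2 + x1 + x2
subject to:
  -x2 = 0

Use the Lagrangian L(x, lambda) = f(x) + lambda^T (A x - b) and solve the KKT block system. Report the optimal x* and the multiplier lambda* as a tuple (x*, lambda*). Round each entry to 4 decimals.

Form the Lagrangian:
  L(x, lambda) = (1/2) x^T Q x + c^T x + lambda^T (A x - b)
Stationarity (grad_x L = 0): Q x + c + A^T lambda = 0.
Primal feasibility: A x = b.

This gives the KKT block system:
  [ Q   A^T ] [ x     ]   [-c ]
  [ A    0  ] [ lambda ] = [ b ]

Solving the linear system:
  x*      = (-0.25, 0)
  lambda* = (0.5)
  f(x*)   = -0.125

x* = (-0.25, 0), lambda* = (0.5)


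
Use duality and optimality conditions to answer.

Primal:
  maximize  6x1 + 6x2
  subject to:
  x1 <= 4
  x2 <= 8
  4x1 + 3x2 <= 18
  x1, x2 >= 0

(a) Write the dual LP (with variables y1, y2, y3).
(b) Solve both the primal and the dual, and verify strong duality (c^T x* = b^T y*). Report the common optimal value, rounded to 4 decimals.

The standard primal-dual pair for 'max c^T x s.t. A x <= b, x >= 0' is:
  Dual:  min b^T y  s.t.  A^T y >= c,  y >= 0.

So the dual LP is:
  minimize  4y1 + 8y2 + 18y3
  subject to:
    y1 + 4y3 >= 6
    y2 + 3y3 >= 6
    y1, y2, y3 >= 0

Solving the primal: x* = (0, 6).
  primal value c^T x* = 36.
Solving the dual: y* = (0, 0, 2).
  dual value b^T y* = 36.
Strong duality: c^T x* = b^T y*. Confirmed.

36


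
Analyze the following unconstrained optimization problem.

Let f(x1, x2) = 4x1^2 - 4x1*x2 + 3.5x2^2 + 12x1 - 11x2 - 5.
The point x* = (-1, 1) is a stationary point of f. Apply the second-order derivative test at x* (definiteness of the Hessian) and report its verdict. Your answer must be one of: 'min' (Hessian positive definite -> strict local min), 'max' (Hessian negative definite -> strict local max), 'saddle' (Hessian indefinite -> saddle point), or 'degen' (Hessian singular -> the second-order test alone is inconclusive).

Compute the Hessian H = grad^2 f:
  H = [[8, -4], [-4, 7]]
Verify stationarity: grad f(x*) = H x* + g = (0, 0).
Eigenvalues of H: 3.4689, 11.5311.
Both eigenvalues > 0, so H is positive definite -> x* is a strict local min.

min


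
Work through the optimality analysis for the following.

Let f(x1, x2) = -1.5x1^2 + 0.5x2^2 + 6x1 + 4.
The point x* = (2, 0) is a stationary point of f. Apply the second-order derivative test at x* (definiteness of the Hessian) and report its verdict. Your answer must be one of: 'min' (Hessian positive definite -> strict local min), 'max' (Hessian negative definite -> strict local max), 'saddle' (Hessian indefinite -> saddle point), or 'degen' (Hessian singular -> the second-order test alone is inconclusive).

Compute the Hessian H = grad^2 f:
  H = [[-3, 0], [0, 1]]
Verify stationarity: grad f(x*) = H x* + g = (0, 0).
Eigenvalues of H: -3, 1.
Eigenvalues have mixed signs, so H is indefinite -> x* is a saddle point.

saddle


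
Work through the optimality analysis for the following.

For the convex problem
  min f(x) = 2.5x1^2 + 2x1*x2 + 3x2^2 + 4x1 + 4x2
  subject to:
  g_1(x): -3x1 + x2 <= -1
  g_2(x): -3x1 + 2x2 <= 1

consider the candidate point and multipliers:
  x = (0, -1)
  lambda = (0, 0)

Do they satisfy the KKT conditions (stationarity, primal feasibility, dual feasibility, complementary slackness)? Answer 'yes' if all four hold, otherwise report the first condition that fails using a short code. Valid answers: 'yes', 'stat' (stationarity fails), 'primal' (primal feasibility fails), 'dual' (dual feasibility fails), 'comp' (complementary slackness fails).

Gradient of f: grad f(x) = Q x + c = (2, -2)
Constraint values g_i(x) = a_i^T x - b_i:
  g_1((0, -1)) = 0
  g_2((0, -1)) = -3
Stationarity residual: grad f(x) + sum_i lambda_i a_i = (2, -2)
  -> stationarity FAILS
Primal feasibility (all g_i <= 0): OK
Dual feasibility (all lambda_i >= 0): OK
Complementary slackness (lambda_i * g_i(x) = 0 for all i): OK

Verdict: the first failing condition is stationarity -> stat.

stat


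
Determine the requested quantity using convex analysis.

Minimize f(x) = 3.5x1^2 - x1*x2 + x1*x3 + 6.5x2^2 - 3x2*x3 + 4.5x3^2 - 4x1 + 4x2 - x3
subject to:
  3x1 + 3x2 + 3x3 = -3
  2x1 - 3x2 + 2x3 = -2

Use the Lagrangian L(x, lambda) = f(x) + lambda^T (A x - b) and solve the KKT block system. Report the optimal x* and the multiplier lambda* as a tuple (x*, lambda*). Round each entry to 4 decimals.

Form the Lagrangian:
  L(x, lambda) = (1/2) x^T Q x + c^T x + lambda^T (A x - b)
Stationarity (grad_x L = 0): Q x + c + A^T lambda = 0.
Primal feasibility: A x = b.

This gives the KKT block system:
  [ Q   A^T ] [ x     ]   [-c ]
  [ A    0  ] [ lambda ] = [ b ]

Solving the linear system:
  x*      = (-0.3571, 0, -0.6429)
  lambda* = (0.5905, 2.6857)
  f(x*)   = 4.6071

x* = (-0.3571, 0, -0.6429), lambda* = (0.5905, 2.6857)


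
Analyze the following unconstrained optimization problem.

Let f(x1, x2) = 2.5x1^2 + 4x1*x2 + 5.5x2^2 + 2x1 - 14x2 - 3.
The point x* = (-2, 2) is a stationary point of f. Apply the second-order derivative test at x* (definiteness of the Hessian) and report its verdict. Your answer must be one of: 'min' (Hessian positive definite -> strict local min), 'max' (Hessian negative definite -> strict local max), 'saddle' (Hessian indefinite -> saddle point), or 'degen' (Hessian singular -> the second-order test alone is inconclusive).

Compute the Hessian H = grad^2 f:
  H = [[5, 4], [4, 11]]
Verify stationarity: grad f(x*) = H x* + g = (0, 0).
Eigenvalues of H: 3, 13.
Both eigenvalues > 0, so H is positive definite -> x* is a strict local min.

min


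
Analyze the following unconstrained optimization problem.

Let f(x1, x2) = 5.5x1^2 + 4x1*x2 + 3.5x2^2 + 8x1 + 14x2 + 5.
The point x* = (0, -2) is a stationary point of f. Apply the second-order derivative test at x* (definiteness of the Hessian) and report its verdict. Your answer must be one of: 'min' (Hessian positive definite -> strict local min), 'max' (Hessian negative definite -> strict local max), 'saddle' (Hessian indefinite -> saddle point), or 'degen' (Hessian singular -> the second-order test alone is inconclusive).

Compute the Hessian H = grad^2 f:
  H = [[11, 4], [4, 7]]
Verify stationarity: grad f(x*) = H x* + g = (0, 0).
Eigenvalues of H: 4.5279, 13.4721.
Both eigenvalues > 0, so H is positive definite -> x* is a strict local min.

min


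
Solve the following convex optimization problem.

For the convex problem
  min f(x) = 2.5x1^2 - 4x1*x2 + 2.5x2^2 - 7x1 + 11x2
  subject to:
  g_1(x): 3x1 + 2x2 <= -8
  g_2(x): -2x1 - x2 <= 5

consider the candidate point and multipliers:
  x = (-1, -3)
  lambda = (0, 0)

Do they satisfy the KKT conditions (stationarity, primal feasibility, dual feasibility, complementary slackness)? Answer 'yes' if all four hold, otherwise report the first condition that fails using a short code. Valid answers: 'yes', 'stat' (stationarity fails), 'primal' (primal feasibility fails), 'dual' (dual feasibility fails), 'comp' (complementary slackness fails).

Gradient of f: grad f(x) = Q x + c = (0, 0)
Constraint values g_i(x) = a_i^T x - b_i:
  g_1((-1, -3)) = -1
  g_2((-1, -3)) = 0
Stationarity residual: grad f(x) + sum_i lambda_i a_i = (0, 0)
  -> stationarity OK
Primal feasibility (all g_i <= 0): OK
Dual feasibility (all lambda_i >= 0): OK
Complementary slackness (lambda_i * g_i(x) = 0 for all i): OK

Verdict: yes, KKT holds.

yes


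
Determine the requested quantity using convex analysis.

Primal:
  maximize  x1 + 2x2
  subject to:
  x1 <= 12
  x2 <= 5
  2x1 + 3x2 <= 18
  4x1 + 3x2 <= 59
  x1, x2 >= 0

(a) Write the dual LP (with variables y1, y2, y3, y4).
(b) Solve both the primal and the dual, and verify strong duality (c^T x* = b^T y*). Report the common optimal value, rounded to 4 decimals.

The standard primal-dual pair for 'max c^T x s.t. A x <= b, x >= 0' is:
  Dual:  min b^T y  s.t.  A^T y >= c,  y >= 0.

So the dual LP is:
  minimize  12y1 + 5y2 + 18y3 + 59y4
  subject to:
    y1 + 2y3 + 4y4 >= 1
    y2 + 3y3 + 3y4 >= 2
    y1, y2, y3, y4 >= 0

Solving the primal: x* = (1.5, 5).
  primal value c^T x* = 11.5.
Solving the dual: y* = (0, 0.5, 0.5, 0).
  dual value b^T y* = 11.5.
Strong duality: c^T x* = b^T y*. Confirmed.

11.5


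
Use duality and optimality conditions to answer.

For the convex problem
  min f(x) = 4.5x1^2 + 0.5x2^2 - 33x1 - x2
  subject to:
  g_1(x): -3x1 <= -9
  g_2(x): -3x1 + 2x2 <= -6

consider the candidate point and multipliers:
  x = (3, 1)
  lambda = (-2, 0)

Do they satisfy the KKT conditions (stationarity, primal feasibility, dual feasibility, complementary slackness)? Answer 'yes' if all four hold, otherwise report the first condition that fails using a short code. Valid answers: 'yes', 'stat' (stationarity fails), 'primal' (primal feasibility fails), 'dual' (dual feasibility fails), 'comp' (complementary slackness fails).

Gradient of f: grad f(x) = Q x + c = (-6, 0)
Constraint values g_i(x) = a_i^T x - b_i:
  g_1((3, 1)) = 0
  g_2((3, 1)) = -1
Stationarity residual: grad f(x) + sum_i lambda_i a_i = (0, 0)
  -> stationarity OK
Primal feasibility (all g_i <= 0): OK
Dual feasibility (all lambda_i >= 0): FAILS
Complementary slackness (lambda_i * g_i(x) = 0 for all i): OK

Verdict: the first failing condition is dual_feasibility -> dual.

dual


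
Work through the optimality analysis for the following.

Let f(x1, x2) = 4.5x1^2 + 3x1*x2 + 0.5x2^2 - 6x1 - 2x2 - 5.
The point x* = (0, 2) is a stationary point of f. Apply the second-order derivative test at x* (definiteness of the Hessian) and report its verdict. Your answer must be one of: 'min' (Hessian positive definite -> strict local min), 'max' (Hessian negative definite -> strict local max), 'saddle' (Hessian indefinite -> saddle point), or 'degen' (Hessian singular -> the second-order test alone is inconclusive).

Compute the Hessian H = grad^2 f:
  H = [[9, 3], [3, 1]]
Verify stationarity: grad f(x*) = H x* + g = (0, 0).
Eigenvalues of H: 0, 10.
H has a zero eigenvalue (singular; positive semidefinite but not definite), so H is neither positive definite, negative definite, nor indefinite. The second-order test alone is inconclusive -> degen.
(Indeed, f is constant along the null direction of H through x*, so x* is not a strict local extremum.)

degen


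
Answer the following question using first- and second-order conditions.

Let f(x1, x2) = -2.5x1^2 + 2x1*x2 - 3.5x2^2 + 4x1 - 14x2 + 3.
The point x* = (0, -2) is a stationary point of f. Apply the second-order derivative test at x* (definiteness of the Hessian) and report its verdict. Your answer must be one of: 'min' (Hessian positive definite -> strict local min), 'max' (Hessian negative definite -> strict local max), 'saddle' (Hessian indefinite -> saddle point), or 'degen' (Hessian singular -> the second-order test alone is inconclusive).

Compute the Hessian H = grad^2 f:
  H = [[-5, 2], [2, -7]]
Verify stationarity: grad f(x*) = H x* + g = (0, 0).
Eigenvalues of H: -8.2361, -3.7639.
Both eigenvalues < 0, so H is negative definite -> x* is a strict local max.

max


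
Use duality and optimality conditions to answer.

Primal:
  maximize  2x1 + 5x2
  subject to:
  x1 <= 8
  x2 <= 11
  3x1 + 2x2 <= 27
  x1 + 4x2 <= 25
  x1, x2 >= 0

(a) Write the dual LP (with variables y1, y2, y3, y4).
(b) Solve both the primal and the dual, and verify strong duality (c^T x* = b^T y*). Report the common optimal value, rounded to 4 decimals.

The standard primal-dual pair for 'max c^T x s.t. A x <= b, x >= 0' is:
  Dual:  min b^T y  s.t.  A^T y >= c,  y >= 0.

So the dual LP is:
  minimize  8y1 + 11y2 + 27y3 + 25y4
  subject to:
    y1 + 3y3 + y4 >= 2
    y2 + 2y3 + 4y4 >= 5
    y1, y2, y3, y4 >= 0

Solving the primal: x* = (5.8, 4.8).
  primal value c^T x* = 35.6.
Solving the dual: y* = (0, 0, 0.3, 1.1).
  dual value b^T y* = 35.6.
Strong duality: c^T x* = b^T y*. Confirmed.

35.6


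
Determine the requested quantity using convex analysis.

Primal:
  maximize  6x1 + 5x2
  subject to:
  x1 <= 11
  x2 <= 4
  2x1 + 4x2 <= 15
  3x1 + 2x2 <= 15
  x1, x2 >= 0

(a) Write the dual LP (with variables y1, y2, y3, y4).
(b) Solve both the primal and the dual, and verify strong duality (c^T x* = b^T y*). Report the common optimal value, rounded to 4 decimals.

The standard primal-dual pair for 'max c^T x s.t. A x <= b, x >= 0' is:
  Dual:  min b^T y  s.t.  A^T y >= c,  y >= 0.

So the dual LP is:
  minimize  11y1 + 4y2 + 15y3 + 15y4
  subject to:
    y1 + 2y3 + 3y4 >= 6
    y2 + 4y3 + 2y4 >= 5
    y1, y2, y3, y4 >= 0

Solving the primal: x* = (3.75, 1.875).
  primal value c^T x* = 31.875.
Solving the dual: y* = (0, 0, 0.375, 1.75).
  dual value b^T y* = 31.875.
Strong duality: c^T x* = b^T y*. Confirmed.

31.875


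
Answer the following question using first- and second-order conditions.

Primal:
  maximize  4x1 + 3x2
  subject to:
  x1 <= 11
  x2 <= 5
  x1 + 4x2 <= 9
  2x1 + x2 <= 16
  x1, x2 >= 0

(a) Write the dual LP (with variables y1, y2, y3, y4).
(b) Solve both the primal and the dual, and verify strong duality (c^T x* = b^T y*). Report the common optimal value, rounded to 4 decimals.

The standard primal-dual pair for 'max c^T x s.t. A x <= b, x >= 0' is:
  Dual:  min b^T y  s.t.  A^T y >= c,  y >= 0.

So the dual LP is:
  minimize  11y1 + 5y2 + 9y3 + 16y4
  subject to:
    y1 + y3 + 2y4 >= 4
    y2 + 4y3 + y4 >= 3
    y1, y2, y3, y4 >= 0

Solving the primal: x* = (7.8571, 0.2857).
  primal value c^T x* = 32.2857.
Solving the dual: y* = (0, 0, 0.2857, 1.8571).
  dual value b^T y* = 32.2857.
Strong duality: c^T x* = b^T y*. Confirmed.

32.2857


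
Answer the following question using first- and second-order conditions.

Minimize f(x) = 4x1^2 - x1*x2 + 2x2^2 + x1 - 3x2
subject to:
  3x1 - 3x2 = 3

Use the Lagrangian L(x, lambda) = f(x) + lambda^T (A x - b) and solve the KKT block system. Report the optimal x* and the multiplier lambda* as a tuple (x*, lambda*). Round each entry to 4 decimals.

Form the Lagrangian:
  L(x, lambda) = (1/2) x^T Q x + c^T x + lambda^T (A x - b)
Stationarity (grad_x L = 0): Q x + c + A^T lambda = 0.
Primal feasibility: A x = b.

This gives the KKT block system:
  [ Q   A^T ] [ x     ]   [-c ]
  [ A    0  ] [ lambda ] = [ b ]

Solving the linear system:
  x*      = (0.5, -0.5)
  lambda* = (-1.8333)
  f(x*)   = 3.75

x* = (0.5, -0.5), lambda* = (-1.8333)


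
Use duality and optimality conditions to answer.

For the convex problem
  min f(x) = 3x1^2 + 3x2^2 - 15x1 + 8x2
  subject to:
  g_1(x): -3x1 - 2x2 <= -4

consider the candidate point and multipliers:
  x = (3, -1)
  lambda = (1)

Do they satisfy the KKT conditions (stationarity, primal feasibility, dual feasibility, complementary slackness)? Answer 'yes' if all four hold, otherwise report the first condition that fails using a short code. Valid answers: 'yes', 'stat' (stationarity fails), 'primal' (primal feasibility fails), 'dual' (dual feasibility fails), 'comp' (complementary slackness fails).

Gradient of f: grad f(x) = Q x + c = (3, 2)
Constraint values g_i(x) = a_i^T x - b_i:
  g_1((3, -1)) = -3
Stationarity residual: grad f(x) + sum_i lambda_i a_i = (0, 0)
  -> stationarity OK
Primal feasibility (all g_i <= 0): OK
Dual feasibility (all lambda_i >= 0): OK
Complementary slackness (lambda_i * g_i(x) = 0 for all i): FAILS

Verdict: the first failing condition is complementary_slackness -> comp.

comp


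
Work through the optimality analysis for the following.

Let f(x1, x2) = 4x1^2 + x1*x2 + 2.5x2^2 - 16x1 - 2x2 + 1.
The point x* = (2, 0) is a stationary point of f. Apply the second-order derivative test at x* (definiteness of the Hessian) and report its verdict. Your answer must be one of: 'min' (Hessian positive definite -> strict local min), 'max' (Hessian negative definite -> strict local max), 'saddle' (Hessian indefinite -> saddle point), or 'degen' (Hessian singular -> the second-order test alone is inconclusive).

Compute the Hessian H = grad^2 f:
  H = [[8, 1], [1, 5]]
Verify stationarity: grad f(x*) = H x* + g = (0, 0).
Eigenvalues of H: 4.6972, 8.3028.
Both eigenvalues > 0, so H is positive definite -> x* is a strict local min.

min


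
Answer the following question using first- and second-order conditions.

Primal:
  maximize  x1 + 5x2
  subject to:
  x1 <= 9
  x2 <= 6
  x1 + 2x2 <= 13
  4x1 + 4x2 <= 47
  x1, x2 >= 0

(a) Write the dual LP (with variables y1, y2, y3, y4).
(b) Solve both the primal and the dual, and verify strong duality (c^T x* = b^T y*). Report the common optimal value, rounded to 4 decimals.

The standard primal-dual pair for 'max c^T x s.t. A x <= b, x >= 0' is:
  Dual:  min b^T y  s.t.  A^T y >= c,  y >= 0.

So the dual LP is:
  minimize  9y1 + 6y2 + 13y3 + 47y4
  subject to:
    y1 + y3 + 4y4 >= 1
    y2 + 2y3 + 4y4 >= 5
    y1, y2, y3, y4 >= 0

Solving the primal: x* = (1, 6).
  primal value c^T x* = 31.
Solving the dual: y* = (0, 3, 1, 0).
  dual value b^T y* = 31.
Strong duality: c^T x* = b^T y*. Confirmed.

31


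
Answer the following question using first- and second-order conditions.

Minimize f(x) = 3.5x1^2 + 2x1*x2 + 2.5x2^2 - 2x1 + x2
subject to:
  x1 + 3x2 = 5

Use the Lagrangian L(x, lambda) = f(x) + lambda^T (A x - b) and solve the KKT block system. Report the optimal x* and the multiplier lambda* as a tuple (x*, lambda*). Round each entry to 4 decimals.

Form the Lagrangian:
  L(x, lambda) = (1/2) x^T Q x + c^T x + lambda^T (A x - b)
Stationarity (grad_x L = 0): Q x + c + A^T lambda = 0.
Primal feasibility: A x = b.

This gives the KKT block system:
  [ Q   A^T ] [ x     ]   [-c ]
  [ A    0  ] [ lambda ] = [ b ]

Solving the linear system:
  x*      = (0.2857, 1.5714)
  lambda* = (-3.1429)
  f(x*)   = 8.3571

x* = (0.2857, 1.5714), lambda* = (-3.1429)


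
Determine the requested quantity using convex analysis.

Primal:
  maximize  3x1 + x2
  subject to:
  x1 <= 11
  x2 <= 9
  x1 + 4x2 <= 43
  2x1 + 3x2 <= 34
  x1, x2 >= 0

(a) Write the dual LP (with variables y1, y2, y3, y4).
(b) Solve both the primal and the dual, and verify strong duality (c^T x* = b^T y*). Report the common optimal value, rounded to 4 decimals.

The standard primal-dual pair for 'max c^T x s.t. A x <= b, x >= 0' is:
  Dual:  min b^T y  s.t.  A^T y >= c,  y >= 0.

So the dual LP is:
  minimize  11y1 + 9y2 + 43y3 + 34y4
  subject to:
    y1 + y3 + 2y4 >= 3
    y2 + 4y3 + 3y4 >= 1
    y1, y2, y3, y4 >= 0

Solving the primal: x* = (11, 4).
  primal value c^T x* = 37.
Solving the dual: y* = (2.3333, 0, 0, 0.3333).
  dual value b^T y* = 37.
Strong duality: c^T x* = b^T y*. Confirmed.

37


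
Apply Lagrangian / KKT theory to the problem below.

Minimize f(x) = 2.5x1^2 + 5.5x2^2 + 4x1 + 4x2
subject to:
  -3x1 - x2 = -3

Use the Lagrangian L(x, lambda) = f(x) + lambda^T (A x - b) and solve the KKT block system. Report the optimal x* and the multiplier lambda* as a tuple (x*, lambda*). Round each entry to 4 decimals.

Form the Lagrangian:
  L(x, lambda) = (1/2) x^T Q x + c^T x + lambda^T (A x - b)
Stationarity (grad_x L = 0): Q x + c + A^T lambda = 0.
Primal feasibility: A x = b.

This gives the KKT block system:
  [ Q   A^T ] [ x     ]   [-c ]
  [ A    0  ] [ lambda ] = [ b ]

Solving the linear system:
  x*      = (1.0288, -0.0865)
  lambda* = (3.0481)
  f(x*)   = 6.4567

x* = (1.0288, -0.0865), lambda* = (3.0481)


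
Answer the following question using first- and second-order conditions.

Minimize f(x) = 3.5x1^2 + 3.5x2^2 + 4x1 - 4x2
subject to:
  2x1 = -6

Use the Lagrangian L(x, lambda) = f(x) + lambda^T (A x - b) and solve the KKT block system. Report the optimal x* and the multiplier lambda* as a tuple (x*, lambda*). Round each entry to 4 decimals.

Form the Lagrangian:
  L(x, lambda) = (1/2) x^T Q x + c^T x + lambda^T (A x - b)
Stationarity (grad_x L = 0): Q x + c + A^T lambda = 0.
Primal feasibility: A x = b.

This gives the KKT block system:
  [ Q   A^T ] [ x     ]   [-c ]
  [ A    0  ] [ lambda ] = [ b ]

Solving the linear system:
  x*      = (-3, 0.5714)
  lambda* = (8.5)
  f(x*)   = 18.3571

x* = (-3, 0.5714), lambda* = (8.5)


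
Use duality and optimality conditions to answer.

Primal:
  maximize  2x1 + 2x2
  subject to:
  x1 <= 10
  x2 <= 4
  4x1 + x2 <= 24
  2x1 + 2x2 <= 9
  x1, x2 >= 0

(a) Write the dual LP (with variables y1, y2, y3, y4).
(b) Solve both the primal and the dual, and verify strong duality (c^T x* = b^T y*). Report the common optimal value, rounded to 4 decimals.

The standard primal-dual pair for 'max c^T x s.t. A x <= b, x >= 0' is:
  Dual:  min b^T y  s.t.  A^T y >= c,  y >= 0.

So the dual LP is:
  minimize  10y1 + 4y2 + 24y3 + 9y4
  subject to:
    y1 + 4y3 + 2y4 >= 2
    y2 + y3 + 2y4 >= 2
    y1, y2, y3, y4 >= 0

Solving the primal: x* = (4.5, 0).
  primal value c^T x* = 9.
Solving the dual: y* = (0, 0, 0, 1).
  dual value b^T y* = 9.
Strong duality: c^T x* = b^T y*. Confirmed.

9
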